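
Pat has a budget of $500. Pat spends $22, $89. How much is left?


Add up expenses:
$22 + $89 = $111
Subtract from budget:
$500 - $111 = $389

$389


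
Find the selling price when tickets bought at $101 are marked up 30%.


Calculate the markup amount:
30% of $101 = $30.30
Add to cost:
$101 + $30.30 = $131.30

$131.30


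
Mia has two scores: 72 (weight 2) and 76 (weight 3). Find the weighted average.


Weighted sum:
2 x 72 + 3 x 76 = 372
Total weight:
2 + 3 = 5
Weighted average:
372 / 5 = 74.4

74.4


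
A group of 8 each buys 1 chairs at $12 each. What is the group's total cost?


Cost per person:
1 x $12 = $12
Group total:
8 x $12 = $96

$96


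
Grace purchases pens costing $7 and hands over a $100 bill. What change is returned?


Start with the amount paid:
$100
Subtract the price:
$100 - $7 = $93

$93


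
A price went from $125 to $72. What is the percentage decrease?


Find the absolute change:
|72 - 125| = 53
Divide by original and multiply by 100:
53 / 125 x 100 = 42.4%

42.4%


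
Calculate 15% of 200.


Convert percentage to decimal:
15% = 0.15
Multiply:
200 x 0.15 = 30

30


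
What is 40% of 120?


Convert percentage to decimal:
40% = 0.4
Multiply:
120 x 0.4 = 48

48


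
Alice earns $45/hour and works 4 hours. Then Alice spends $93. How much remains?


Calculate earnings:
4 x $45 = $180
Subtract spending:
$180 - $93 = $87

$87


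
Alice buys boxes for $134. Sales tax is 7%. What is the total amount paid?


Calculate the tax:
7% of $134 = $9.38
Add tax to price:
$134 + $9.38 = $143.38

$143.38


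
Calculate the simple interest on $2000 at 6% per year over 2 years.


Use the formula I = P x R x T / 100
P x R x T = 2000 x 6 x 2 = 24000
I = 24000 / 100 = $240

$240


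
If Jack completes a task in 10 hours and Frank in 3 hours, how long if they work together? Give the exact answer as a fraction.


Jack's rate: 1/10 of the job per hour
Frank's rate: 1/3 of the job per hour
Combined rate: 1/10 + 1/3 = 13/30 per hour
Time = 1 / (13/30) = 30/13 hours (≈ 2.31 hours)

30/13 hours


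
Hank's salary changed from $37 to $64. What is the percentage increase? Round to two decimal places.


Find the absolute change:
|64 - 37| = 27
Divide by original and multiply by 100:
27 / 37 x 100 = 72.9729...% ≈ 72.97%

72.97%


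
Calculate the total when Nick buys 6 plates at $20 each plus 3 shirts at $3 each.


Cost of plates:
6 x $20 = $120
Cost of shirts:
3 x $3 = $9
Add both:
$120 + $9 = $129

$129


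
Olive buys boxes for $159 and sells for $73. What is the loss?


Selling price = $73
Cost price = $159
Loss = cost price - selling price:
Loss = $159 - $73 = $86

$86


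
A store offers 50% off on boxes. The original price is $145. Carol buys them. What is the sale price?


Calculate the discount amount:
50% of $145 = $72.50
Subtract from original:
$145 - $72.50 = $72.50

$72.50


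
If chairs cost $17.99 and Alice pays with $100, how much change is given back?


Start with the amount paid:
$100
Subtract the price:
$100 - $17.99 = $82.01

$82.01


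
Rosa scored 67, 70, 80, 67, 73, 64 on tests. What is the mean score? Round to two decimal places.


Add the scores:
67 + 70 + 80 + 67 + 73 + 64 = 421
Divide by the number of tests:
421 / 6 = 70.1666... ≈ 70.17

70.17


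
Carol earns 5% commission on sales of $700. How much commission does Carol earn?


Convert rate to decimal:
5% = 0.05
Multiply by sales:
$700 x 0.05 = $35

$35


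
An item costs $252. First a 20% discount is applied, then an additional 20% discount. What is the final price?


First discount:
20% of $252 = $50.40
Price after first discount:
$252 - $50.40 = $201.60
Second discount:
20% of $201.60 = $40.32
Final price:
$201.60 - $40.32 = $161.28

$161.28


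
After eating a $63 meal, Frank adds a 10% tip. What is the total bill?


Calculate the tip:
10% of $63 = $6.30
Add tip to meal cost:
$63 + $6.30 = $69.30

$69.30


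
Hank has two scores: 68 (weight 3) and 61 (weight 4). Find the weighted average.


Weighted sum:
3 x 68 + 4 x 61 = 448
Total weight:
3 + 4 = 7
Weighted average:
448 / 7 = 64

64


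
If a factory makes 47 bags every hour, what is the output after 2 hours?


Production rate: 47 bags per hour
Time: 2 hours
Total: 47 x 2 = 94 bags

94 bags


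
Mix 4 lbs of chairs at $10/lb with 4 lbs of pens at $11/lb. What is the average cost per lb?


Cost of chairs:
4 x $10 = $40
Cost of pens:
4 x $11 = $44
Total cost: $40 + $44 = $84
Total weight: 8 lbs
Average: $84 / 8 = $10.50/lb

$10.50/lb


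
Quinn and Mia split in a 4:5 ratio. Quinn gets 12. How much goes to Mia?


Find the multiplier:
12 / 4 = 3
Apply to Mia's share:
5 x 3 = 15

15


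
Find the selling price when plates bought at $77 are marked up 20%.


Calculate the markup amount:
20% of $77 = $15.40
Add to cost:
$77 + $15.40 = $92.40

$92.40


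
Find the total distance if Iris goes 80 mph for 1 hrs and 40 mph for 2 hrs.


Leg 1 distance:
80 x 1 = 80 miles
Leg 2 distance:
40 x 2 = 80 miles
Total distance:
80 + 80 = 160 miles

160 miles


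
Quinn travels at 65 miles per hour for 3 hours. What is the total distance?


Use the formula: distance = speed x time
Speed = 65 mph, Time = 3 hours
65 x 3 = 195 miles

195 miles


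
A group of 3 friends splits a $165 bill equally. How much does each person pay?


Total bill: $165
Number of people: 3
Each pays: $165 / 3 = $55

$55


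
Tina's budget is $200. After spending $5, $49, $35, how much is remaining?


Add up expenses:
$5 + $49 + $35 = $89
Subtract from budget:
$200 - $89 = $111

$111


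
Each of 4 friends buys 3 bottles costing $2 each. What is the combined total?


Cost per person:
3 x $2 = $6
Group total:
4 x $6 = $24

$24


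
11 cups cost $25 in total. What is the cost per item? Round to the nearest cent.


Total cost: $25
Number of items: 11
Unit price: $25 / 11 = $2.2727... ≈ $2.27

$2.27


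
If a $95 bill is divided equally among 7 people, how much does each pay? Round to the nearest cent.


Total bill: $95
Number of people: 7
Each pays: $95 / 7 = $13.5714... ≈ $13.57

$13.57


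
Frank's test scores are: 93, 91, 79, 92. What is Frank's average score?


Add the scores:
93 + 91 + 79 + 92 = 355
Divide by the number of tests:
355 / 4 = 88.75

88.75


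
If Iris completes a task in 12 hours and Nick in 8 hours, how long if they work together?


Iris's rate: 1/12 of the job per hour
Nick's rate: 1/8 of the job per hour
Combined rate: 1/12 + 1/8 = 5/24 per hour
Time = 1 / (5/24) = 24/5 = 4.8 hours

4.8 hours


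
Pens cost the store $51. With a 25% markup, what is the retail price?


Calculate the markup amount:
25% of $51 = $12.75
Add to cost:
$51 + $12.75 = $63.75

$63.75


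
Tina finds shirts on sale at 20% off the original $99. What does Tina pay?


Calculate the discount amount:
20% of $99 = $19.80
Subtract from original:
$99 - $19.80 = $79.20

$79.20


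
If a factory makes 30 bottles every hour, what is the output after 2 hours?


Production rate: 30 bottles per hour
Time: 2 hours
Total: 30 x 2 = 60 bottles

60 bottles


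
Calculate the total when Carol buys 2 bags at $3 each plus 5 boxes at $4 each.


Cost of bags:
2 x $3 = $6
Cost of boxes:
5 x $4 = $20
Add both:
$6 + $20 = $26

$26


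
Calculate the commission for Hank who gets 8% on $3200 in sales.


Convert rate to decimal:
8% = 0.08
Multiply by sales:
$3200 x 0.08 = $256

$256


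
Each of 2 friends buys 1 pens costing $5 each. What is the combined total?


Cost per person:
1 x $5 = $5
Group total:
2 x $5 = $10

$10


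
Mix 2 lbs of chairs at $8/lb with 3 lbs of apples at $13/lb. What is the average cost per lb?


Cost of chairs:
2 x $8 = $16
Cost of apples:
3 x $13 = $39
Total cost: $16 + $39 = $55
Total weight: 5 lbs
Average: $55 / 5 = $11/lb

$11/lb


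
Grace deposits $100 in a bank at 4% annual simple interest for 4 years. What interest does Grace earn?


Use the formula I = P x R x T / 100
P x R x T = 100 x 4 x 4 = 1600
I = 1600 / 100 = $16

$16


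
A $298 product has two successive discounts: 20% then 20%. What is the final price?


First discount:
20% of $298 = $59.60
Price after first discount:
$298 - $59.60 = $238.40
Second discount:
20% of $238.40 = $47.68
Final price:
$238.40 - $47.68 = $190.72

$190.72


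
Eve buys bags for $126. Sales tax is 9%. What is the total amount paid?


Calculate the tax:
9% of $126 = $11.34
Add tax to price:
$126 + $11.34 = $137.34

$137.34


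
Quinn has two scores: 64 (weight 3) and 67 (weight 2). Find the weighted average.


Weighted sum:
3 x 64 + 2 x 67 = 326
Total weight:
3 + 2 = 5
Weighted average:
326 / 5 = 65.2

65.2


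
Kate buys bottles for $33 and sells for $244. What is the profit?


Selling price = $244
Cost price = $33
Profit = selling price - cost price:
Profit = $244 - $33 = $211

$211


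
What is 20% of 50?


Convert percentage to decimal:
20% = 0.2
Multiply:
50 x 0.2 = 10

10


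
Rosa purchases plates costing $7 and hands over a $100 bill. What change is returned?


Start with the amount paid:
$100
Subtract the price:
$100 - $7 = $93

$93


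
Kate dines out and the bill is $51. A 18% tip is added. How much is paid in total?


Calculate the tip:
18% of $51 = $9.18
Add tip to meal cost:
$51 + $9.18 = $60.18

$60.18


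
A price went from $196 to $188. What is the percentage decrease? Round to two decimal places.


Find the absolute change:
|188 - 196| = 8
Divide by original and multiply by 100:
8 / 196 x 100 = 4.0816...% ≈ 4.08%

4.08%


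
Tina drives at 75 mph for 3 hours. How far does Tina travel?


Use the formula: distance = speed x time
Speed = 75 mph, Time = 3 hours
75 x 3 = 225 miles

225 miles


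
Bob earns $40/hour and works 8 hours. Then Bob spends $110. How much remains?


Calculate earnings:
8 x $40 = $320
Subtract spending:
$320 - $110 = $210

$210


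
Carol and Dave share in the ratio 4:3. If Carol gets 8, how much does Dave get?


Find the multiplier:
8 / 4 = 2
Apply to Dave's share:
3 x 2 = 6

6


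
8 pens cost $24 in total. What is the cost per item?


Total cost: $24
Number of items: 8
Unit price: $24 / 8 = $3

$3


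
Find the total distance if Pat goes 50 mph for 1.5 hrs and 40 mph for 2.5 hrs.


Leg 1 distance:
50 x 1.5 = 75 miles
Leg 2 distance:
40 x 2.5 = 100 miles
Total distance:
75 + 100 = 175 miles

175 miles


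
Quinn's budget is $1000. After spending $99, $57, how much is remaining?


Add up expenses:
$99 + $57 = $156
Subtract from budget:
$1000 - $156 = $844

$844


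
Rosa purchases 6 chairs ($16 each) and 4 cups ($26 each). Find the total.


Cost of chairs:
6 x $16 = $96
Cost of cups:
4 x $26 = $104
Add both:
$96 + $104 = $200

$200


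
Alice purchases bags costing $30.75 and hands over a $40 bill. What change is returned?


Start with the amount paid:
$40
Subtract the price:
$40 - $30.75 = $9.25

$9.25


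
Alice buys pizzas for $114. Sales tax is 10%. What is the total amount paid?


Calculate the tax:
10% of $114 = $11.40
Add tax to price:
$114 + $11.40 = $125.40

$125.40


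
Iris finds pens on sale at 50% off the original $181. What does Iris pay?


Calculate the discount amount:
50% of $181 = $90.50
Subtract from original:
$181 - $90.50 = $90.50

$90.50


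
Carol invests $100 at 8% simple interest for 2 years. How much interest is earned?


Use the formula I = P x R x T / 100
P x R x T = 100 x 8 x 2 = 1600
I = 1600 / 100 = $16

$16


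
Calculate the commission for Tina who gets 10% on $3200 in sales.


Convert rate to decimal:
10% = 0.1
Multiply by sales:
$3200 x 0.1 = $320

$320


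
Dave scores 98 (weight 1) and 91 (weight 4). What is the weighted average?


Weighted sum:
1 x 98 + 4 x 91 = 462
Total weight:
1 + 4 = 5
Weighted average:
462 / 5 = 92.4

92.4


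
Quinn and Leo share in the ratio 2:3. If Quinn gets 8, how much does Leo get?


Find the multiplier:
8 / 2 = 4
Apply to Leo's share:
3 x 4 = 12

12


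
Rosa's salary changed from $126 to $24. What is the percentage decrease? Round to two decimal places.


Find the absolute change:
|24 - 126| = 102
Divide by original and multiply by 100:
102 / 126 x 100 = 80.9523...% ≈ 80.95%

80.95%


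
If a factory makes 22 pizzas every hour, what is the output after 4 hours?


Production rate: 22 pizzas per hour
Time: 4 hours
Total: 22 x 4 = 88 pizzas

88 pizzas


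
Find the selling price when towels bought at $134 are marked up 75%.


Calculate the markup amount:
75% of $134 = $100.50
Add to cost:
$134 + $100.50 = $234.50

$234.50


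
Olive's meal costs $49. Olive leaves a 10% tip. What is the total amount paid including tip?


Calculate the tip:
10% of $49 = $4.90
Add tip to meal cost:
$49 + $4.90 = $53.90

$53.90


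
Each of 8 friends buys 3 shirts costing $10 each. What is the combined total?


Cost per person:
3 x $10 = $30
Group total:
8 x $30 = $240

$240


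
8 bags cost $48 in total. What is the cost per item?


Total cost: $48
Number of items: 8
Unit price: $48 / 8 = $6

$6


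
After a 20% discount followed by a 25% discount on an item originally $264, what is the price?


First discount:
20% of $264 = $52.80
Price after first discount:
$264 - $52.80 = $211.20
Second discount:
25% of $211.20 = $52.80
Final price:
$211.20 - $52.80 = $158.40

$158.40


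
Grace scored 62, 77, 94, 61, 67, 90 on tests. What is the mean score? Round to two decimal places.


Add the scores:
62 + 77 + 94 + 61 + 67 + 90 = 451
Divide by the number of tests:
451 / 6 = 75.1666... ≈ 75.17

75.17


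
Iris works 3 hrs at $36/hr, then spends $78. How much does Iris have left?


Calculate earnings:
3 x $36 = $108
Subtract spending:
$108 - $78 = $30

$30


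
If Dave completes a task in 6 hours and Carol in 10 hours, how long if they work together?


Dave's rate: 1/6 of the job per hour
Carol's rate: 1/10 of the job per hour
Combined rate: 1/6 + 1/10 = 4/15 per hour
Time = 1 / (4/15) = 15/4 = 3.75 hours

3.75 hours


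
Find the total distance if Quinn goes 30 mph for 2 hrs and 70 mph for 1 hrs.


Leg 1 distance:
30 x 2 = 60 miles
Leg 2 distance:
70 x 1 = 70 miles
Total distance:
60 + 70 = 130 miles

130 miles


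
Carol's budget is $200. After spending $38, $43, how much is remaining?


Add up expenses:
$38 + $43 = $81
Subtract from budget:
$200 - $81 = $119

$119


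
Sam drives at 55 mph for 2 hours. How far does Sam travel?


Use the formula: distance = speed x time
Speed = 55 mph, Time = 2 hours
55 x 2 = 110 miles

110 miles


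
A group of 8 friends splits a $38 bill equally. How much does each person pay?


Total bill: $38
Number of people: 8
Each pays: $38 / 8 = $4.75

$4.75


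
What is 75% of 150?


Convert percentage to decimal:
75% = 0.75
Multiply:
150 x 0.75 = 112.5

112.5


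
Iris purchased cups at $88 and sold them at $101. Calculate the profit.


Selling price = $101
Cost price = $88
Profit = selling price - cost price:
Profit = $101 - $88 = $13

$13


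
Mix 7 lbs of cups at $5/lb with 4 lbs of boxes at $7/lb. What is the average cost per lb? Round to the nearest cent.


Cost of cups:
7 x $5 = $35
Cost of boxes:
4 x $7 = $28
Total cost: $35 + $28 = $63
Total weight: 11 lbs
Average: $63 / 11 = $5.7272... ≈ $5.73/lb

$5.73/lb


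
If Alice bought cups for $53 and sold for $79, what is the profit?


Selling price = $79
Cost price = $53
Profit = selling price - cost price:
Profit = $79 - $53 = $26

$26


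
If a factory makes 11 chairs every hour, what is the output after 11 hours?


Production rate: 11 chairs per hour
Time: 11 hours
Total: 11 x 11 = 121 chairs

121 chairs


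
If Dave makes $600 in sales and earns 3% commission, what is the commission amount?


Convert rate to decimal:
3% = 0.03
Multiply by sales:
$600 x 0.03 = $18

$18


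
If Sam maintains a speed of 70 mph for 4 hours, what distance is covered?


Use the formula: distance = speed x time
Speed = 70 mph, Time = 4 hours
70 x 4 = 280 miles

280 miles


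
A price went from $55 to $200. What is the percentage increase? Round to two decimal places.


Find the absolute change:
|200 - 55| = 145
Divide by original and multiply by 100:
145 / 55 x 100 = 263.6363...% ≈ 263.64%

263.64%


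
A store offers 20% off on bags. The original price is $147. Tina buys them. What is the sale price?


Calculate the discount amount:
20% of $147 = $29.40
Subtract from original:
$147 - $29.40 = $117.60

$117.60


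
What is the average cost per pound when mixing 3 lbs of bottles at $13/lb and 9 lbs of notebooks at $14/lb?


Cost of bottles:
3 x $13 = $39
Cost of notebooks:
9 x $14 = $126
Total cost: $39 + $126 = $165
Total weight: 12 lbs
Average: $165 / 12 = $13.75/lb

$13.75/lb


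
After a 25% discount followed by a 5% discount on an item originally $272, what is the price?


First discount:
25% of $272 = $68
Price after first discount:
$272 - $68 = $204
Second discount:
5% of $204 = $10.20
Final price:
$204 - $10.20 = $193.80

$193.80


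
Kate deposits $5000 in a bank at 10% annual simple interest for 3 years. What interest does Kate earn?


Use the formula I = P x R x T / 100
P x R x T = 5000 x 10 x 3 = 150000
I = 150000 / 100 = $1500

$1500


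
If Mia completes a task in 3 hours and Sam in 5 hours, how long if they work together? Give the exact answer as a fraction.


Mia's rate: 1/3 of the job per hour
Sam's rate: 1/5 of the job per hour
Combined rate: 1/3 + 1/5 = 8/15 per hour
Time = 1 / (8/15) = 15/8 hours (≈ 1.88 hours)

15/8 hours


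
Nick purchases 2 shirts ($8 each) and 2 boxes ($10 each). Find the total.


Cost of shirts:
2 x $8 = $16
Cost of boxes:
2 x $10 = $20
Add both:
$16 + $20 = $36

$36


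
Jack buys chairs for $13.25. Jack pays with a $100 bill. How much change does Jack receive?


Start with the amount paid:
$100
Subtract the price:
$100 - $13.25 = $86.75

$86.75


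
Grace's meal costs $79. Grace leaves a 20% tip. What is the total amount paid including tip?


Calculate the tip:
20% of $79 = $15.80
Add tip to meal cost:
$79 + $15.80 = $94.80

$94.80


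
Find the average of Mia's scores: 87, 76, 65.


Add the scores:
87 + 76 + 65 = 228
Divide by the number of tests:
228 / 3 = 76

76


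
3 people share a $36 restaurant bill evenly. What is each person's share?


Total bill: $36
Number of people: 3
Each pays: $36 / 3 = $12

$12


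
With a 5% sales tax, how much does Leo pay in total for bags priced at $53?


Calculate the tax:
5% of $53 = $2.65
Add tax to price:
$53 + $2.65 = $55.65

$55.65


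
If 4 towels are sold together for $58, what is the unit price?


Total cost: $58
Number of items: 4
Unit price: $58 / 4 = $14.50

$14.50


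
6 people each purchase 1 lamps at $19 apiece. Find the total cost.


Cost per person:
1 x $19 = $19
Group total:
6 x $19 = $114

$114


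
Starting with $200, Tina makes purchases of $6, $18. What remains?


Add up expenses:
$6 + $18 = $24
Subtract from budget:
$200 - $24 = $176

$176


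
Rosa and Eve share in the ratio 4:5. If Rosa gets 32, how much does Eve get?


Find the multiplier:
32 / 4 = 8
Apply to Eve's share:
5 x 8 = 40

40


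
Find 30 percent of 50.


Convert percentage to decimal:
30% = 0.3
Multiply:
50 x 0.3 = 15

15


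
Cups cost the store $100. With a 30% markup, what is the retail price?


Calculate the markup amount:
30% of $100 = $30
Add to cost:
$100 + $30 = $130

$130


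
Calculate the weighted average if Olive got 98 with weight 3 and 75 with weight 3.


Weighted sum:
3 x 98 + 3 x 75 = 519
Total weight:
3 + 3 = 6
Weighted average:
519 / 6 = 86.5

86.5


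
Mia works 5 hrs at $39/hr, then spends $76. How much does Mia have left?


Calculate earnings:
5 x $39 = $195
Subtract spending:
$195 - $76 = $119

$119


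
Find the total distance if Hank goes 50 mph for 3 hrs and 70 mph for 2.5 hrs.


Leg 1 distance:
50 x 3 = 150 miles
Leg 2 distance:
70 x 2.5 = 175 miles
Total distance:
150 + 175 = 325 miles

325 miles


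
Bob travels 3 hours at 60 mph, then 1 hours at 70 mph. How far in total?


Leg 1 distance:
60 x 3 = 180 miles
Leg 2 distance:
70 x 1 = 70 miles
Total distance:
180 + 70 = 250 miles

250 miles


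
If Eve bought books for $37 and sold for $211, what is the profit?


Selling price = $211
Cost price = $37
Profit = selling price - cost price:
Profit = $211 - $37 = $174

$174


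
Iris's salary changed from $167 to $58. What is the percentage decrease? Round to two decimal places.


Find the absolute change:
|58 - 167| = 109
Divide by original and multiply by 100:
109 / 167 x 100 = 65.2694...% ≈ 65.27%

65.27%


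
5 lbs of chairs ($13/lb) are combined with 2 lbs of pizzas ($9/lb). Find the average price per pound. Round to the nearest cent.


Cost of chairs:
5 x $13 = $65
Cost of pizzas:
2 x $9 = $18
Total cost: $65 + $18 = $83
Total weight: 7 lbs
Average: $83 / 7 = $11.8571... ≈ $11.86/lb

$11.86/lb


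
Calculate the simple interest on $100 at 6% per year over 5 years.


Use the formula I = P x R x T / 100
P x R x T = 100 x 6 x 5 = 3000
I = 3000 / 100 = $30

$30


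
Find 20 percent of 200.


Convert percentage to decimal:
20% = 0.2
Multiply:
200 x 0.2 = 40

40


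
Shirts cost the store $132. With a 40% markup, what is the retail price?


Calculate the markup amount:
40% of $132 = $52.80
Add to cost:
$132 + $52.80 = $184.80

$184.80


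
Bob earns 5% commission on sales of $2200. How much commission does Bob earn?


Convert rate to decimal:
5% = 0.05
Multiply by sales:
$2200 x 0.05 = $110

$110


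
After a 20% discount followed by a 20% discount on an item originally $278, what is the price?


First discount:
20% of $278 = $55.60
Price after first discount:
$278 - $55.60 = $222.40
Second discount:
20% of $222.40 = $44.48
Final price:
$222.40 - $44.48 = $177.92

$177.92


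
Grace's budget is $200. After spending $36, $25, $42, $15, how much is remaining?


Add up expenses:
$36 + $25 + $42 + $15 = $118
Subtract from budget:
$200 - $118 = $82

$82


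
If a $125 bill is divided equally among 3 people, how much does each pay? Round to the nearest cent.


Total bill: $125
Number of people: 3
Each pays: $125 / 3 = $41.6666... ≈ $41.67

$41.67


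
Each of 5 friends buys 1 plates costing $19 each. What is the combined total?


Cost per person:
1 x $19 = $19
Group total:
5 x $19 = $95

$95


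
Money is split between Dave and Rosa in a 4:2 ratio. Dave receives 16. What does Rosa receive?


Find the multiplier:
16 / 4 = 4
Apply to Rosa's share:
2 x 4 = 8

8


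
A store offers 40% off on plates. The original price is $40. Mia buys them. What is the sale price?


Calculate the discount amount:
40% of $40 = $16
Subtract from original:
$40 - $16 = $24

$24


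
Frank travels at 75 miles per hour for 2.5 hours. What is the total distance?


Use the formula: distance = speed x time
Speed = 75 mph, Time = 2.5 hours
75 x 2.5 = 187.5 miles

187.5 miles


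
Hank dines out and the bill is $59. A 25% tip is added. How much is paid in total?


Calculate the tip:
25% of $59 = $14.75
Add tip to meal cost:
$59 + $14.75 = $73.75

$73.75


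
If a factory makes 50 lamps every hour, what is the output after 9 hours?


Production rate: 50 lamps per hour
Time: 9 hours
Total: 50 x 9 = 450 lamps

450 lamps


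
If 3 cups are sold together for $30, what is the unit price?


Total cost: $30
Number of items: 3
Unit price: $30 / 3 = $10

$10


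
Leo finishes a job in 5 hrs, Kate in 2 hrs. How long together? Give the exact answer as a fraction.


Leo's rate: 1/5 of the job per hour
Kate's rate: 1/2 of the job per hour
Combined rate: 1/5 + 1/2 = 7/10 per hour
Time = 1 / (7/10) = 10/7 hours (≈ 1.43 hours)

10/7 hours


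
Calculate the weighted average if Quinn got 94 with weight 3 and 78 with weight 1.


Weighted sum:
3 x 94 + 1 x 78 = 360
Total weight:
3 + 1 = 4
Weighted average:
360 / 4 = 90

90


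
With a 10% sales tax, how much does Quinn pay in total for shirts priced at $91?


Calculate the tax:
10% of $91 = $9.10
Add tax to price:
$91 + $9.10 = $100.10

$100.10


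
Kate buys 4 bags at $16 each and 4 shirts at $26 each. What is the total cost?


Cost of bags:
4 x $16 = $64
Cost of shirts:
4 x $26 = $104
Add both:
$64 + $104 = $168

$168


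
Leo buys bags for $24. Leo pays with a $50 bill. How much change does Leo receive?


Start with the amount paid:
$50
Subtract the price:
$50 - $24 = $26

$26


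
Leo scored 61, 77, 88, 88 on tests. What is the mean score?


Add the scores:
61 + 77 + 88 + 88 = 314
Divide by the number of tests:
314 / 4 = 78.5

78.5


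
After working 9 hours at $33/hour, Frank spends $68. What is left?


Calculate earnings:
9 x $33 = $297
Subtract spending:
$297 - $68 = $229

$229


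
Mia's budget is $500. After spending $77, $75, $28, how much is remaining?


Add up expenses:
$77 + $75 + $28 = $180
Subtract from budget:
$500 - $180 = $320

$320


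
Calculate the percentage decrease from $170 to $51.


Find the absolute change:
|51 - 170| = 119
Divide by original and multiply by 100:
119 / 170 x 100 = 70%

70%


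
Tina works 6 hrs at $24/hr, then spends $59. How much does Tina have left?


Calculate earnings:
6 x $24 = $144
Subtract spending:
$144 - $59 = $85

$85


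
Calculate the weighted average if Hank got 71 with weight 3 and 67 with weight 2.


Weighted sum:
3 x 71 + 2 x 67 = 347
Total weight:
3 + 2 = 5
Weighted average:
347 / 5 = 69.4

69.4


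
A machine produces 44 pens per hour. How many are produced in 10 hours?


Production rate: 44 pens per hour
Time: 10 hours
Total: 44 x 10 = 440 pens

440 pens


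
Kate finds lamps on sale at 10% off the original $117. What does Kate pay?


Calculate the discount amount:
10% of $117 = $11.70
Subtract from original:
$117 - $11.70 = $105.30

$105.30


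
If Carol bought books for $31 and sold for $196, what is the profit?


Selling price = $196
Cost price = $31
Profit = selling price - cost price:
Profit = $196 - $31 = $165

$165


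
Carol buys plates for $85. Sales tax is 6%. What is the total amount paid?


Calculate the tax:
6% of $85 = $5.10
Add tax to price:
$85 + $5.10 = $90.10

$90.10


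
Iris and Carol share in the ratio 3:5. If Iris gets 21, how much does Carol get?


Find the multiplier:
21 / 3 = 7
Apply to Carol's share:
5 x 7 = 35

35


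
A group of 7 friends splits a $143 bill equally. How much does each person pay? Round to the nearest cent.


Total bill: $143
Number of people: 7
Each pays: $143 / 7 = $20.4285... ≈ $20.43

$20.43


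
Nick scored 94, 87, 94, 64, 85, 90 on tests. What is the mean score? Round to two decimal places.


Add the scores:
94 + 87 + 94 + 64 + 85 + 90 = 514
Divide by the number of tests:
514 / 6 = 85.6666... ≈ 85.67

85.67


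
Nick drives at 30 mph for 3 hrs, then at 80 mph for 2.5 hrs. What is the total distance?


Leg 1 distance:
30 x 3 = 90 miles
Leg 2 distance:
80 x 2.5 = 200 miles
Total distance:
90 + 200 = 290 miles

290 miles


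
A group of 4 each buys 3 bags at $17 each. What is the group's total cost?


Cost per person:
3 x $17 = $51
Group total:
4 x $51 = $204

$204


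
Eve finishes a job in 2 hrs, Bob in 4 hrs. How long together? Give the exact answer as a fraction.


Eve's rate: 1/2 of the job per hour
Bob's rate: 1/4 of the job per hour
Combined rate: 1/2 + 1/4 = 3/4 per hour
Time = 1 / (3/4) = 4/3 hours (≈ 1.33 hours)

4/3 hours


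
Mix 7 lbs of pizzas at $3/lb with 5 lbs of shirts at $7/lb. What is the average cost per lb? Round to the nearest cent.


Cost of pizzas:
7 x $3 = $21
Cost of shirts:
5 x $7 = $35
Total cost: $21 + $35 = $56
Total weight: 12 lbs
Average: $56 / 12 = $4.6666... ≈ $4.67/lb

$4.67/lb


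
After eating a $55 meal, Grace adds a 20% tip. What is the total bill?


Calculate the tip:
20% of $55 = $11
Add tip to meal cost:
$55 + $11 = $66

$66


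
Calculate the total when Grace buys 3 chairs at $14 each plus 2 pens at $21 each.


Cost of chairs:
3 x $14 = $42
Cost of pens:
2 x $21 = $42
Add both:
$42 + $42 = $84

$84


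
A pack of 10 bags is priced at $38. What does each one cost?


Total cost: $38
Number of items: 10
Unit price: $38 / 10 = $3.80

$3.80


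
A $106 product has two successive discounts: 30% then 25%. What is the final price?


First discount:
30% of $106 = $31.80
Price after first discount:
$106 - $31.80 = $74.20
Second discount:
25% of $74.20 = $18.55
Final price:
$74.20 - $18.55 = $55.65

$55.65


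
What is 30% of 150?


Convert percentage to decimal:
30% = 0.3
Multiply:
150 x 0.3 = 45

45


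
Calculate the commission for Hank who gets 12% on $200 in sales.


Convert rate to decimal:
12% = 0.12
Multiply by sales:
$200 x 0.12 = $24

$24


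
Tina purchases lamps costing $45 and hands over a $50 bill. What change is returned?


Start with the amount paid:
$50
Subtract the price:
$50 - $45 = $5

$5


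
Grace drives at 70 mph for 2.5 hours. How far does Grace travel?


Use the formula: distance = speed x time
Speed = 70 mph, Time = 2.5 hours
70 x 2.5 = 175 miles

175 miles


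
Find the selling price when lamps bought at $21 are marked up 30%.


Calculate the markup amount:
30% of $21 = $6.30
Add to cost:
$21 + $6.30 = $27.30

$27.30


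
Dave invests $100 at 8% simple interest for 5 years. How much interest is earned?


Use the formula I = P x R x T / 100
P x R x T = 100 x 8 x 5 = 4000
I = 4000 / 100 = $40

$40


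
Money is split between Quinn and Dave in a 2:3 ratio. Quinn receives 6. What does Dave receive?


Find the multiplier:
6 / 2 = 3
Apply to Dave's share:
3 x 3 = 9

9


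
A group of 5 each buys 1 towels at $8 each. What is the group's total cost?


Cost per person:
1 x $8 = $8
Group total:
5 x $8 = $40

$40


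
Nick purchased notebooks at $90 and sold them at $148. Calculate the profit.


Selling price = $148
Cost price = $90
Profit = selling price - cost price:
Profit = $148 - $90 = $58

$58


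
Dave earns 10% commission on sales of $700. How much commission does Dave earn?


Convert rate to decimal:
10% = 0.1
Multiply by sales:
$700 x 0.1 = $70

$70


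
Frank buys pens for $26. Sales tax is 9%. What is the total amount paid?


Calculate the tax:
9% of $26 = $2.34
Add tax to price:
$26 + $2.34 = $28.34

$28.34


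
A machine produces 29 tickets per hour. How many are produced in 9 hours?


Production rate: 29 tickets per hour
Time: 9 hours
Total: 29 x 9 = 261 tickets

261 tickets


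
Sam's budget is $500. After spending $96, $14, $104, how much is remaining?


Add up expenses:
$96 + $14 + $104 = $214
Subtract from budget:
$500 - $214 = $286

$286


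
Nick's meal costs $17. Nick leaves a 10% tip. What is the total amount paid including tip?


Calculate the tip:
10% of $17 = $1.70
Add tip to meal cost:
$17 + $1.70 = $18.70

$18.70


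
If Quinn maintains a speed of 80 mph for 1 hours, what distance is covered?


Use the formula: distance = speed x time
Speed = 80 mph, Time = 1 hours
80 x 1 = 80 miles

80 miles


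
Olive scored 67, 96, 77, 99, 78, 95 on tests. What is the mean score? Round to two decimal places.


Add the scores:
67 + 96 + 77 + 99 + 78 + 95 = 512
Divide by the number of tests:
512 / 6 = 85.3333... ≈ 85.33

85.33


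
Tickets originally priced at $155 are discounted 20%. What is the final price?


Calculate the discount amount:
20% of $155 = $31
Subtract from original:
$155 - $31 = $124

$124


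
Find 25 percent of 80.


Convert percentage to decimal:
25% = 0.25
Multiply:
80 x 0.25 = 20

20


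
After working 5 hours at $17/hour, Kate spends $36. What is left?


Calculate earnings:
5 x $17 = $85
Subtract spending:
$85 - $36 = $49

$49


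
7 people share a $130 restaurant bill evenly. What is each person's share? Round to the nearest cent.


Total bill: $130
Number of people: 7
Each pays: $130 / 7 = $18.5714... ≈ $18.57

$18.57


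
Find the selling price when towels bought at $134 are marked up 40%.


Calculate the markup amount:
40% of $134 = $53.60
Add to cost:
$134 + $53.60 = $187.60

$187.60


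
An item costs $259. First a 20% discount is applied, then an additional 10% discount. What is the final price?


First discount:
20% of $259 = $51.80
Price after first discount:
$259 - $51.80 = $207.20
Second discount:
10% of $207.20 = $20.72
Final price:
$207.20 - $20.72 = $186.48

$186.48


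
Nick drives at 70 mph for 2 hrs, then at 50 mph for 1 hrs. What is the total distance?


Leg 1 distance:
70 x 2 = 140 miles
Leg 2 distance:
50 x 1 = 50 miles
Total distance:
140 + 50 = 190 miles

190 miles


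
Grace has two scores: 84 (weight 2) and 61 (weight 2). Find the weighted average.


Weighted sum:
2 x 84 + 2 x 61 = 290
Total weight:
2 + 2 = 4
Weighted average:
290 / 4 = 72.5

72.5


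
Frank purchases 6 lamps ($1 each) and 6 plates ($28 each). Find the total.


Cost of lamps:
6 x $1 = $6
Cost of plates:
6 x $28 = $168
Add both:
$6 + $168 = $174

$174


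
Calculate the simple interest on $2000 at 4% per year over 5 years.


Use the formula I = P x R x T / 100
P x R x T = 2000 x 4 x 5 = 40000
I = 40000 / 100 = $400

$400


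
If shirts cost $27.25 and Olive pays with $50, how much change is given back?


Start with the amount paid:
$50
Subtract the price:
$50 - $27.25 = $22.75

$22.75


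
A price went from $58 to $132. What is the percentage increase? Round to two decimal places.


Find the absolute change:
|132 - 58| = 74
Divide by original and multiply by 100:
74 / 58 x 100 = 127.5862...% ≈ 127.59%

127.59%


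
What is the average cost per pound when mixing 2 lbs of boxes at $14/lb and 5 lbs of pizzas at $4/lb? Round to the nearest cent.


Cost of boxes:
2 x $14 = $28
Cost of pizzas:
5 x $4 = $20
Total cost: $28 + $20 = $48
Total weight: 7 lbs
Average: $48 / 7 = $6.8571... ≈ $6.86/lb

$6.86/lb


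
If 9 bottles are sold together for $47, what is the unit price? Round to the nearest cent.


Total cost: $47
Number of items: 9
Unit price: $47 / 9 = $5.2222... ≈ $5.22

$5.22


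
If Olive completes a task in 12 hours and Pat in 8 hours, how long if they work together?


Olive's rate: 1/12 of the job per hour
Pat's rate: 1/8 of the job per hour
Combined rate: 1/12 + 1/8 = 5/24 per hour
Time = 1 / (5/24) = 24/5 = 4.8 hours

4.8 hours


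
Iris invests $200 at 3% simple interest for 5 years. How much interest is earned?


Use the formula I = P x R x T / 100
P x R x T = 200 x 3 x 5 = 3000
I = 3000 / 100 = $30

$30


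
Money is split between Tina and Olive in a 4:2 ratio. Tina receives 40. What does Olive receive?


Find the multiplier:
40 / 4 = 10
Apply to Olive's share:
2 x 10 = 20

20


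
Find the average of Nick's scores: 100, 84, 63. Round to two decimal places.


Add the scores:
100 + 84 + 63 = 247
Divide by the number of tests:
247 / 3 = 82.3333... ≈ 82.33

82.33


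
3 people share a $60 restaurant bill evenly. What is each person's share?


Total bill: $60
Number of people: 3
Each pays: $60 / 3 = $20

$20


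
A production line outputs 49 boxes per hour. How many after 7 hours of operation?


Production rate: 49 boxes per hour
Time: 7 hours
Total: 49 x 7 = 343 boxes

343 boxes


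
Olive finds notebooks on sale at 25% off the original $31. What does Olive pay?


Calculate the discount amount:
25% of $31 = $7.75
Subtract from original:
$31 - $7.75 = $23.25

$23.25


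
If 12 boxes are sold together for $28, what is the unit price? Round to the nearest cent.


Total cost: $28
Number of items: 12
Unit price: $28 / 12 = $2.3333... ≈ $2.33

$2.33


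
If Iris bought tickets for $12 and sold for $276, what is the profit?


Selling price = $276
Cost price = $12
Profit = selling price - cost price:
Profit = $276 - $12 = $264

$264


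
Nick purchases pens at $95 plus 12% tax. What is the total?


Calculate the tax:
12% of $95 = $11.40
Add tax to price:
$95 + $11.40 = $106.40

$106.40


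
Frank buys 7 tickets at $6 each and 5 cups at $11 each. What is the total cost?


Cost of tickets:
7 x $6 = $42
Cost of cups:
5 x $11 = $55
Add both:
$42 + $55 = $97

$97


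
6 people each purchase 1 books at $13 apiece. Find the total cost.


Cost per person:
1 x $13 = $13
Group total:
6 x $13 = $78

$78


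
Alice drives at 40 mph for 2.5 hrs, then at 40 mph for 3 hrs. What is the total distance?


Leg 1 distance:
40 x 2.5 = 100 miles
Leg 2 distance:
40 x 3 = 120 miles
Total distance:
100 + 120 = 220 miles

220 miles


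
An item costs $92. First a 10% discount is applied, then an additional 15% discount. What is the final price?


First discount:
10% of $92 = $9.20
Price after first discount:
$92 - $9.20 = $82.80
Second discount:
15% of $82.80 = $12.42
Final price:
$82.80 - $12.42 = $70.38

$70.38


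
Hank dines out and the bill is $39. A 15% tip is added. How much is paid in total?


Calculate the tip:
15% of $39 = $5.85
Add tip to meal cost:
$39 + $5.85 = $44.85

$44.85


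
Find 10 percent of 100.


Convert percentage to decimal:
10% = 0.1
Multiply:
100 x 0.1 = 10

10


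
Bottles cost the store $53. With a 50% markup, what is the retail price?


Calculate the markup amount:
50% of $53 = $26.50
Add to cost:
$53 + $26.50 = $79.50

$79.50


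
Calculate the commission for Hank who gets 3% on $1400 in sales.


Convert rate to decimal:
3% = 0.03
Multiply by sales:
$1400 x 0.03 = $42

$42


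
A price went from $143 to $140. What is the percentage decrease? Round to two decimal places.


Find the absolute change:
|140 - 143| = 3
Divide by original and multiply by 100:
3 / 143 x 100 = 2.0979...% ≈ 2.1%

2.1%


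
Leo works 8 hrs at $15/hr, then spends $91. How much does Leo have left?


Calculate earnings:
8 x $15 = $120
Subtract spending:
$120 - $91 = $29

$29


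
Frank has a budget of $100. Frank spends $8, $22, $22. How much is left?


Add up expenses:
$8 + $22 + $22 = $52
Subtract from budget:
$100 - $52 = $48

$48


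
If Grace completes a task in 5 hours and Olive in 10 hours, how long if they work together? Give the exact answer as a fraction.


Grace's rate: 1/5 of the job per hour
Olive's rate: 1/10 of the job per hour
Combined rate: 1/5 + 1/10 = 3/10 per hour
Time = 1 / (3/10) = 10/3 hours (≈ 3.33 hours)

10/3 hours


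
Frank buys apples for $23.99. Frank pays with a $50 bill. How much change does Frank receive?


Start with the amount paid:
$50
Subtract the price:
$50 - $23.99 = $26.01

$26.01


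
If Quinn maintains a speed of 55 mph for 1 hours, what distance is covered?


Use the formula: distance = speed x time
Speed = 55 mph, Time = 1 hours
55 x 1 = 55 miles

55 miles


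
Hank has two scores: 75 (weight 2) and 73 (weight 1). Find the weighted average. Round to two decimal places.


Weighted sum:
2 x 75 + 1 x 73 = 223
Total weight:
2 + 1 = 3
Weighted average:
223 / 3 = 74.3333... ≈ 74.33

74.33


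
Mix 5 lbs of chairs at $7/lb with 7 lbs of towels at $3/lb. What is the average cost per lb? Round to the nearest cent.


Cost of chairs:
5 x $7 = $35
Cost of towels:
7 x $3 = $21
Total cost: $35 + $21 = $56
Total weight: 12 lbs
Average: $56 / 12 = $4.6666... ≈ $4.67/lb

$4.67/lb
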